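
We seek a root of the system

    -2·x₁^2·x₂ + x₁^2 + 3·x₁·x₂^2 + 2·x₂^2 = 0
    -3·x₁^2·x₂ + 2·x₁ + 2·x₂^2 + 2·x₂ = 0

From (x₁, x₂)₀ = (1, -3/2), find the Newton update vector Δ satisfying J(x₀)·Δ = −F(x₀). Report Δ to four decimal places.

(-0.3493, 0.5940)

At (1, -3/2): F = (15.2500, 8.0000).
Jacobian J = [[-4·x₁·x₂ + 2·x₁ + 3·x₂^2, -2·x₁^2 + 6·x₁·x₂ + 4·x₂], [-6·x₁·x₂ + 2, -3·x₁^2 + 4·x₂ + 2]].
At the point, J = [[14.7500, -17.0000], [11.0000, -7.0000]] (det J = 83.7500).
Solving J·Δ = −F gives Δ = (-0.3493, 0.5940).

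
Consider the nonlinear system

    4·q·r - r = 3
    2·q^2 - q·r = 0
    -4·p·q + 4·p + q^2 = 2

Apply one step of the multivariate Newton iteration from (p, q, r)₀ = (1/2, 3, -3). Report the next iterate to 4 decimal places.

At (1/2, 3, -3): F = (-36.0000, 27.0000, 3.0000).
Jacobian J = [[0, 4·r, 4·q - 1], [0, 4·q - r, -q], [-4·q + 4, -4·p + 2·q, 0]].
At the point, J = [[0.0000, -12.0000, 11.0000], [0.0000, 15.0000, -3.0000], [-8.0000, 4.0000, 0.0000]] (det J = 1032.0000).
Solving J·Δ = −F gives Δ = (-0.3576, -1.4651, 1.6744).
Then the next iterate is (p, q, r)₁ = (0.1424, 1.5349, -1.3256).

(0.1424, 1.5349, -1.3256)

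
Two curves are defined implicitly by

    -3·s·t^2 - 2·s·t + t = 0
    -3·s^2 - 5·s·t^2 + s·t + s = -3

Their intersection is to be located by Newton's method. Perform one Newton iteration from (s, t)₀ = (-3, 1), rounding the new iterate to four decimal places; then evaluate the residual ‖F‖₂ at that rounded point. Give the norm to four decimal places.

At (-3, 1): F = (16.0000, -15.0000).
Jacobian J = [[-3·t^2 - 2·t, -6·s·t - 2·s + 1], [-6·s - 5·t^2 + t + 1, -10·s·t + s]].
At the point, J = [[-5.0000, 25.0000], [15.0000, 27.0000]] (det J = -510.0000).
Solving J·Δ = −F gives Δ = (1.5824, -0.3235).
Then the next iterate is (s, t)₁ = (-1.4176, 0.6765).
Re-evaluating at (-1.4176, 0.6765): F = (4.540816, -2.161537), so ‖F‖₂ = 5.0290.

5.0290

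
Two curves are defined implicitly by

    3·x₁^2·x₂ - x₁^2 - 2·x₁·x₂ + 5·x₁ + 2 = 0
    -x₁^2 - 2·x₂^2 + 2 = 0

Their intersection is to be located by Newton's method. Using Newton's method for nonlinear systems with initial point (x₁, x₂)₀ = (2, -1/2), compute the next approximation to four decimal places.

At (2, -1/2): F = (4.0000, -2.5000).
Jacobian J = [[6·x₁·x₂ - 2·x₁ - 2·x₂ + 5, 3·x₁^2 - 2·x₁], [-2·x₁, -4·x₂]].
At the point, J = [[-4.0000, 8.0000], [-4.0000, 2.0000]] (det J = 24.0000).
Solving J·Δ = −F gives Δ = (-1.1667, -1.0833).
Then the next iterate is (x₁, x₂)₁ = (0.8333, -1.5833).

(0.8333, -1.5833)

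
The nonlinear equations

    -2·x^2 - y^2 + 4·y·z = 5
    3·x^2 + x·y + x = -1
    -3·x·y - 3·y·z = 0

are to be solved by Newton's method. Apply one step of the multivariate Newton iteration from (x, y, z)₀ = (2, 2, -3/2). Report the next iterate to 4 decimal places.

At (2, 2, -3/2): F = (-29.0000, 19.0000, -3.0000).
Jacobian J = [[-4·x, -2·y + 4·z, 4·y], [6·x + y + 1, x, 0], [-3·y, -3·x - 3·z, -3·y]].
At the point, J = [[-8.0000, -10.0000, 8.0000], [15.0000, 2.0000, 0.0000], [-6.0000, -1.5000, -6.0000]] (det J = -888.0000).
Solving J·Δ = −F gives Δ = (-1.0946, -1.2905, 0.9172).
Then the next iterate is (x, y, z)₁ = (0.9054, 0.7095, -0.5828).

(0.9054, 0.7095, -0.5828)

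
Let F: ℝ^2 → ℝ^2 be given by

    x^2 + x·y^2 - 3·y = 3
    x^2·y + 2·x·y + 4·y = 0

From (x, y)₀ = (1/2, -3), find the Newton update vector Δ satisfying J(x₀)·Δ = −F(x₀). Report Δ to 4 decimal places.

At (1/2, -3): F = (10.7500, -15.7500).
Jacobian J = [[2·x + y^2, 2·x·y - 3], [2·x·y + 2·y, x^2 + 2·x + 4]].
At the point, J = [[10.0000, -6.0000], [-9.0000, 5.2500]] (det J = -1.5000).
Solving J·Δ = −F gives Δ = (-25.3750, -40.5000).

(-25.3750, -40.5000)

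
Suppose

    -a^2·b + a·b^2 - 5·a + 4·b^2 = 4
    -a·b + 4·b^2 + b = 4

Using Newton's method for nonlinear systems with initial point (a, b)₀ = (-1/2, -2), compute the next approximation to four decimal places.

(0.3368, -1.2639)

At (-1/2, -2): F = (13.0000, 9.0000).
Jacobian J = [[-2·a·b + b^2 - 5, -a^2 + 2·a·b + 8·b], [-b, -a + 8·b + 1]].
At the point, J = [[-3.0000, -14.2500], [2.0000, -14.5000]] (det J = 72.0000).
Solving J·Δ = −F gives Δ = (0.8368, 0.7361).
Then the next iterate is (a, b)₁ = (0.3368, -1.2639).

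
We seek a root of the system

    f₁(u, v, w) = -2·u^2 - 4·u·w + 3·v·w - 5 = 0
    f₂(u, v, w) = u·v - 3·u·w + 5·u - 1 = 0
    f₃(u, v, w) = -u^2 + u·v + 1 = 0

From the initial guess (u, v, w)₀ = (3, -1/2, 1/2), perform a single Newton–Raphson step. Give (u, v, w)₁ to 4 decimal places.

(0.9500, -1.7750, 0.2806)

At (3, -1/2, 1/2): F = (-29.7500, 8.0000, -9.5000).
Jacobian J = [[-4·u - 4·w, 3·w, -4·u + 3·v], [v - 3·w + 5, u, -3·u], [-2·u + v, u, 0]].
At the point, J = [[-14.0000, 1.5000, -13.5000], [3.0000, 3.0000, -9.0000], [-6.5000, 3.0000, 0.0000]] (det J = -675.0000).
Solving J·Δ = −F gives Δ = (-2.0500, -1.2750, -0.2194).
Then the next iterate is (u, v, w)₁ = (0.9500, -1.7750, 0.2806).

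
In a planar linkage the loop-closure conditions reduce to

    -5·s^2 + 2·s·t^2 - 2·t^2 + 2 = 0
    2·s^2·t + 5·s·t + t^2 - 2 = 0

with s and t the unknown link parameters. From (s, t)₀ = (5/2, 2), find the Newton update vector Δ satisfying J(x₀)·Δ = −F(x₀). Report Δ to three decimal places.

At (5/2, 2): F = (-17.250, 52.000).
Jacobian J = [[-10·s + 2·t^2, 4·s·t - 4·t], [4·s·t + 5·t, 2·s^2 + 5·s + 2·t]].
At the point, J = [[-17.000, 12.000], [30.000, 29.000]] (det J = -853.000).
Solving J·Δ = −F gives Δ = (-1.318, -0.430).

(-1.318, -0.430)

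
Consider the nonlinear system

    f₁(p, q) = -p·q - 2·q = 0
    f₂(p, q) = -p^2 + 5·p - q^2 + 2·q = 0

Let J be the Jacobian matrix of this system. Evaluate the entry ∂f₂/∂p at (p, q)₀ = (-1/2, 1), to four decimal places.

6.0000

∂f₂/∂p = -2·p + 5.
At (-1/2, 1) this is 6.0000.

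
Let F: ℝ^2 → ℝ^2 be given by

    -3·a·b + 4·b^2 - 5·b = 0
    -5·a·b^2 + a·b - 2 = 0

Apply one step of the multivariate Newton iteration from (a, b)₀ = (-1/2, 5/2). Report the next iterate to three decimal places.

(-0.476, 1.526)

At (-1/2, 5/2): F = (16.250, 12.375).
Jacobian J = [[-3·b, -3·a + 8·b - 5], [-5·b^2 + b, -10·a·b + a]].
At the point, J = [[-7.500, 16.500], [-28.750, 12.000]] (det J = 384.375).
Solving J·Δ = −F gives Δ = (0.024, -0.974).
Then the next iterate is (a, b)₁ = (-0.476, 1.526).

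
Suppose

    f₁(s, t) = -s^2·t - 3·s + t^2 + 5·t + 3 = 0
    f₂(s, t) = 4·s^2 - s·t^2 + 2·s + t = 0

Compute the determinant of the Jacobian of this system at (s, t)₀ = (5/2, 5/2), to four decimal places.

J = [[-2·s·t - 3, -s^2 + 2·t + 5], [8·s - t^2 + 2, -2·s·t + 1]].
At the point, J = [[-15.5000, 3.7500], [15.7500, -11.5000]].
det J = 119.1875.

119.1875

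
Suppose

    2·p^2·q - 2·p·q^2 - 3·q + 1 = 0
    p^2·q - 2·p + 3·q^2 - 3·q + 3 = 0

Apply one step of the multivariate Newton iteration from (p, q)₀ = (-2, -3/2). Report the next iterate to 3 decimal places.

(0.055, 1.059)

At (-2, -3/2): F = (2.500, 12.250).
Jacobian J = [[4·p·q - 2·q^2, 2·p^2 - 4·p·q - 3], [2·p·q - 2, p^2 + 6·q - 3]].
At the point, J = [[7.500, -7.000], [4.000, -8.000]] (det J = -32.000).
Solving J·Δ = −F gives Δ = (2.055, 2.559).
Then the next iterate is (p, q)₁ = (0.055, 1.059).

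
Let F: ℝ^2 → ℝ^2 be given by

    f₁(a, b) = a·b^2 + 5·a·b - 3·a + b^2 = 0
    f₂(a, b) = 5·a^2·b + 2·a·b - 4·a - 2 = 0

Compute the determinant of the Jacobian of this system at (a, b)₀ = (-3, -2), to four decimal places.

J = [[b^2 + 5·b - 3, 2·a·b + 5·a + 2·b], [10·a·b + 2·b - 4, 5·a^2 + 2·a]].
At the point, J = [[-9.0000, -7.0000], [52.0000, 39.0000]].
det J = 13.0000.

13.0000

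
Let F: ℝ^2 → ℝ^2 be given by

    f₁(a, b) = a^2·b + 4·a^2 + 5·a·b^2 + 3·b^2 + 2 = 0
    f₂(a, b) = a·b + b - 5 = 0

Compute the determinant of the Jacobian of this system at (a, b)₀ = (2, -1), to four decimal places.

J = [[2·a·b + 8·a + 5·b^2, a^2 + 10·a·b + 6·b], [b, a + 1]].
At the point, J = [[17.0000, -22.0000], [-1.0000, 3.0000]].
det J = 29.0000.

29.0000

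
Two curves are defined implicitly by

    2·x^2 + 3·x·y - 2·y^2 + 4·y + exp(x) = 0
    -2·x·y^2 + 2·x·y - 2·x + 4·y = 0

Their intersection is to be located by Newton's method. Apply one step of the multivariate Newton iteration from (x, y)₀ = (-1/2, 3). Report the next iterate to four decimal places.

At (-1/2, 3): F = (-9.393469, 19.0000).
Jacobian J = [[4·x + 3·y + exp(x), 3·x - 4·y + 4], [-2·y^2 + 2·y - 2, -4·x·y + 2·x + 4]].
At the point, J = [[7.606531, -9.5000], [-14.0000, 9.0000]] (det J = -64.541224).
Solving J·Δ = −F gives Δ = (1.4868, 0.2017).
Then the next iterate is (x, y)₁ = (0.9868, 3.2017).

(0.9868, 3.2017)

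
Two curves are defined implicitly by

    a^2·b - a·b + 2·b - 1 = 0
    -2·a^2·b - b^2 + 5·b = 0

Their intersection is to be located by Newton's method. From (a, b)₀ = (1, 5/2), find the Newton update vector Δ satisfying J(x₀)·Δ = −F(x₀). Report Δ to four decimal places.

(0.7000, -2.8750)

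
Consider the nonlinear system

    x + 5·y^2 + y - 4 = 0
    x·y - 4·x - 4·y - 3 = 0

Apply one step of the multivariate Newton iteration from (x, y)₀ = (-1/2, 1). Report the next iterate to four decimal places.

(-2.3860, 1.0351)

At (-1/2, 1): F = (1.5000, -5.5000).
Jacobian J = [[1, 10·y + 1], [y - 4, x - 4]].
At the point, J = [[1.0000, 11.0000], [-3.0000, -4.5000]] (det J = 28.5000).
Solving J·Δ = −F gives Δ = (-1.8860, 0.0351).
Then the next iterate is (x, y)₁ = (-2.3860, 1.0351).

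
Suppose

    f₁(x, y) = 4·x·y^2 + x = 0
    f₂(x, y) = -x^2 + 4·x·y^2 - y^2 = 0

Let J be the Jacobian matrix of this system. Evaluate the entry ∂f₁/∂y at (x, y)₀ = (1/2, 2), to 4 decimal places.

8.0000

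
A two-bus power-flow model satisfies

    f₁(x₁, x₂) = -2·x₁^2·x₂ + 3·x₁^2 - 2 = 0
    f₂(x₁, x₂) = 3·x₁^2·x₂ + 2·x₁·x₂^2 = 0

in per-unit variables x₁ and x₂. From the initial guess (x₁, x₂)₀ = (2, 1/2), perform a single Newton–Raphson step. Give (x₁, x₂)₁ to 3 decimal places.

(1.156, 0.406)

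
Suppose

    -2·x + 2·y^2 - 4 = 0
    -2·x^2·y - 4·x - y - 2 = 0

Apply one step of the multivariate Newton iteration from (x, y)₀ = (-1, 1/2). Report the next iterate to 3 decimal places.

At (-1, 1/2): F = (-1.500, 0.500).
Jacobian J = [[-2, 4·y], [-4·x·y - 4, -2·x^2 - 1]].
At the point, J = [[-2.000, 2.000], [-2.000, -3.000]] (det J = 10.000).
Solving J·Δ = −F gives Δ = (-0.350, 0.400).
Then the next iterate is (x, y)₁ = (-1.350, 0.900).

(-1.350, 0.900)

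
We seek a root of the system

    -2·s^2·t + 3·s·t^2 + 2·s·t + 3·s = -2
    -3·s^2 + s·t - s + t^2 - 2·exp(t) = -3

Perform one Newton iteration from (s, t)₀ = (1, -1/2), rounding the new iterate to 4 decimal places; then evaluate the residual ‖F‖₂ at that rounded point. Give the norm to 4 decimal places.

4.5043

At (1, -1/2): F = (5.7500, -2.463061).
Jacobian J = [[-4·s·t + 3·t^2 + 2·t + 3, -2·s^2 + 6·s·t + 2·s], [-6·s + t - 1, s + 2·t - 2·exp(t)]].
At the point, J = [[4.7500, -3.0000], [-7.5000, -1.213061]] (det J = -28.262041).
Solving J·Δ = −F gives Δ = (-0.5083, 1.1119).
Then the next iterate is (s, t)₁ = (0.4917, 0.6119).
Re-evaluating at (0.4917, 0.6119): F = (4.333275, -1.229577), so ‖F‖₂ = 4.5043.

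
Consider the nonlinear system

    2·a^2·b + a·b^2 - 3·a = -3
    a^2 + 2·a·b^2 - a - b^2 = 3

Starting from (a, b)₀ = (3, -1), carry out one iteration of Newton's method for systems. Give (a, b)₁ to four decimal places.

(0.9643, -1.6250)

At (3, -1): F = (-21.0000, 8.0000).
Jacobian J = [[4·a·b + b^2 - 3, 2·a^2 + 2·a·b], [2·a + 2·b^2 - 1, 4·a·b - 2·b]].
At the point, J = [[-14.0000, 12.0000], [7.0000, -10.0000]] (det J = 56.0000).
Solving J·Δ = −F gives Δ = (-2.0357, -0.6250).
Then the next iterate is (a, b)₁ = (0.9643, -1.6250).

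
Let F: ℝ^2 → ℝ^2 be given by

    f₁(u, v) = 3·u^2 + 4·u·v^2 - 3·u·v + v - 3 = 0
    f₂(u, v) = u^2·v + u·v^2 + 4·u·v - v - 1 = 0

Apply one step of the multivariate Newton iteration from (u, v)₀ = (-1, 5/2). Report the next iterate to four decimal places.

At (-1, 5/2): F = (-15.0000, -17.2500).
Jacobian J = [[6·u + 4·v^2 - 3·v, 8·u·v - 3·u + 1], [2·u·v + v^2 + 4·v, u^2 + 2·u·v + 4·u - 1]].
At the point, J = [[11.5000, -16.0000], [11.2500, -9.0000]] (det J = 76.5000).
Solving J·Δ = −F gives Δ = (1.8431, 0.3873).
Then the next iterate is (u, v)₁ = (0.8431, 2.8873).

(0.8431, 2.8873)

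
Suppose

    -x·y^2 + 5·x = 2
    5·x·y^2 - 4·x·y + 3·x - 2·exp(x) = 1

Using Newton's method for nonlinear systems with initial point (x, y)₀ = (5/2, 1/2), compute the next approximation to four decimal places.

At (5/2, 1/2): F = (9.8750, -19.739988).
Jacobian J = [[-y^2 + 5, -2·x·y], [5·y^2 - 4·y - 2·exp(x) + 3, 10·x·y - 4·x]].
At the point, J = [[4.7500, -2.5000], [-22.114988, 2.5000]] (det J = -43.412470).
Solving J·Δ = −F gives Δ = (-0.5681, 2.8706).
Then the next iterate is (x, y)₁ = (1.9319, 3.3706).

(1.9319, 3.3706)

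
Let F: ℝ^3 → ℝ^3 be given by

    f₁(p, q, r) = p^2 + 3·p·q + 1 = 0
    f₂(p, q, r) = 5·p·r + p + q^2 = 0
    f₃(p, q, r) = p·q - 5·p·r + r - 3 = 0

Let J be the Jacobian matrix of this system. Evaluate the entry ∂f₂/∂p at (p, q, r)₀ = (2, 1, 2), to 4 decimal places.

11.0000

∂f₂/∂p = 5·r + 1.
At (2, 1, 2) this is 11.0000.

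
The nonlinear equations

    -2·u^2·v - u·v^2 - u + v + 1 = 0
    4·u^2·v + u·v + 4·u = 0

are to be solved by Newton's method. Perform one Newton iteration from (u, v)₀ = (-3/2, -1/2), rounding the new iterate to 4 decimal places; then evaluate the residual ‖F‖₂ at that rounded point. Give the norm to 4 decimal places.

3.1129

At (-3/2, -1/2): F = (4.6250, -9.7500).
Jacobian J = [[-4·u·v - v^2 - 1, -2·u^2 - 2·u·v + 1], [8·u·v + v + 4, 4·u^2 + u]].
At the point, J = [[-4.2500, -5.0000], [9.5000, 7.5000]] (det J = 15.6250).
Solving J·Δ = −F gives Δ = (0.9000, 0.1600).
Then the next iterate is (u, v)₁ = (-0.6000, -0.3400).
Re-evaluating at (-0.6000, -0.3400): F = (1.574160, -2.6856), so ‖F‖₂ = 3.1129.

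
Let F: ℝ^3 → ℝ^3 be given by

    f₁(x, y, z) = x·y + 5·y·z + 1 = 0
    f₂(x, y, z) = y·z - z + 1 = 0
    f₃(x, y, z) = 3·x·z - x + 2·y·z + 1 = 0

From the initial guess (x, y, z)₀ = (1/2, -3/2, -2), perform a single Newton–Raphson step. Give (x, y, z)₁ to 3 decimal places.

At (1/2, -3/2, -2): F = (15.250, 6.000, 3.500).
Jacobian J = [[y, x + 5·z, 5·y], [0, z, y - 1], [3·z - 1, 2·z, 3·x + 2·y]].
At the point, J = [[-1.500, -9.500, -7.500], [0.000, -2.000, -2.500], [-7.000, -4.000, -1.500]] (det J = -50.750).
Solving J·Δ = −F gives Δ = (0.362, -0.941, 3.153).
Then the next iterate is (x, y, z)₁ = (0.862, -2.441, 1.153).

(0.862, -2.441, 1.153)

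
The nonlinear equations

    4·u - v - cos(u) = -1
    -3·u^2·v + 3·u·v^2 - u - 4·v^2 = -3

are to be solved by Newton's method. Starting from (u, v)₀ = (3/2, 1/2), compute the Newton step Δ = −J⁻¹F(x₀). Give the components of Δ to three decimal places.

(-1.165, 0.606)

At (3/2, 1/2): F = (6.42926, -1.750).
Jacobian J = [[sin(u) + 4, -1], [-6·u·v + 3·v^2 - 1, -3·u^2 + 6·u·v - 8·v]].
At the point, J = [[4.99749, -1.000], [-4.750, -6.250]] (det J = -35.98434).
Solving J·Δ = −F gives Δ = (-1.165, 0.606).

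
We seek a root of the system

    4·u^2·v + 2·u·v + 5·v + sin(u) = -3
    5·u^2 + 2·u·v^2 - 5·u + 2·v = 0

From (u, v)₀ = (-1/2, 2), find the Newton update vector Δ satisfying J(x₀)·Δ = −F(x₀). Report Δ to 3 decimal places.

At (-1/2, 2): F = (12.52057, 3.750).
Jacobian J = [[8·u·v + 2·v + cos(u), 4·u^2 + 2·u + 5], [10·u + 2·v^2 - 5, 4·u·v + 2]].
At the point, J = [[-3.12242, 5.000], [-2.000, -2.000]] (det J = 16.24483).
Solving J·Δ = −F gives Δ = (2.696, -0.821).

(2.696, -0.821)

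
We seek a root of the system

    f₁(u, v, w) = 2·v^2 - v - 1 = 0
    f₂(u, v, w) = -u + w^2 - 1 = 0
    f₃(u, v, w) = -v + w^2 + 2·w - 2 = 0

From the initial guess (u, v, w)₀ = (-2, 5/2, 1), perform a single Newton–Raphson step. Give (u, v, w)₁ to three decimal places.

(0.250, 1.500, 1.125)

At (-2, 5/2, 1): F = (9.000, 2.000, -1.500).
Jacobian J = [[0, 4·v - 1, 0], [-1, 0, 2·w], [0, -1, 2·w + 2]].
At the point, J = [[0.000, 9.000, 0.000], [-1.000, 0.000, 2.000], [0.000, -1.000, 4.000]] (det J = 36.000).
Solving J·Δ = −F gives Δ = (2.250, -1.000, 0.125).
Then the next iterate is (u, v, w)₁ = (0.250, 1.500, 1.125).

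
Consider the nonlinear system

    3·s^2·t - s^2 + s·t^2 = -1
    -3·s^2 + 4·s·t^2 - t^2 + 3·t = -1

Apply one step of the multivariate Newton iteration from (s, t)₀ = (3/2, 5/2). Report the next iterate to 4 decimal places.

At (3/2, 5/2): F = (25.0000, 33.0000).
Jacobian J = [[6·s·t - 2·s + t^2, 3·s^2 + 2·s·t], [-6·s + 4·t^2, 8·s·t - 2·t + 3]].
At the point, J = [[25.7500, 14.2500], [16.0000, 28.0000]] (det J = 493.0000).
Solving J·Δ = −F gives Δ = (-0.4660, -0.9123).
Then the next iterate is (s, t)₁ = (1.0340, 1.5877).

(1.0340, 1.5877)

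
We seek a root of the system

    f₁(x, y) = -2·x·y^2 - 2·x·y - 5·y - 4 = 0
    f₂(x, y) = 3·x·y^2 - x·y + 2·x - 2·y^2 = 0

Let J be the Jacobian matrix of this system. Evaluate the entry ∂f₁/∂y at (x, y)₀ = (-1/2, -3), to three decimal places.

-10.000

∂f₁/∂y = -4·x·y - 2·x - 5.
At (-1/2, -3) this is -10.000.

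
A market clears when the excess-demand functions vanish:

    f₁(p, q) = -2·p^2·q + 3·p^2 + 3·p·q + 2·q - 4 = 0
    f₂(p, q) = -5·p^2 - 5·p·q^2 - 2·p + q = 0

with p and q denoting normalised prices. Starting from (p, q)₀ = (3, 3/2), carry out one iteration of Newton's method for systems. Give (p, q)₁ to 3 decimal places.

(0.738, 1.832)

At (3, 3/2): F = (12.500, -83.250).
Jacobian J = [[-4·p·q + 6·p + 3·q, -2·p^2 + 3·p + 2], [-10·p - 5·q^2 - 2, -10·p·q + 1]].
At the point, J = [[4.500, -7.000], [-43.250, -44.000]] (det J = -500.750).
Solving J·Δ = −F gives Δ = (-2.262, 0.332).
Then the next iterate is (p, q)₁ = (0.738, 1.832).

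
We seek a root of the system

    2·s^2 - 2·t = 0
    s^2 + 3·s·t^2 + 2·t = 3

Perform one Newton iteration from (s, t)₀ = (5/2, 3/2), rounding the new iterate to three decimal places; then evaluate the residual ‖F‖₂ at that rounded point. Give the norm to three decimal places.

6.482

At (5/2, 3/2): F = (9.500, 23.125).
Jacobian J = [[4·s, -2], [2·s + 3·t^2, 6·s·t + 2]].
At the point, J = [[10.000, -2.000], [11.750, 24.500]] (det J = 268.500).
Solving J·Δ = −F gives Δ = (-1.039, -0.446).
Then the next iterate is (s, t)₁ = (1.461, 1.054).
Re-evaluating at (1.461, 1.054): F = (2.16104, 6.11167), so ‖F‖₂ = 6.482.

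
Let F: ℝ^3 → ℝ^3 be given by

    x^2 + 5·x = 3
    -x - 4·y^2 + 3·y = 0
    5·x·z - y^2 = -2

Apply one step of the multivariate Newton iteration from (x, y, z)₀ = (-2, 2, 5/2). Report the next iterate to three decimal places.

At (-2, 2, 5/2): F = (-9.000, -8.000, -27.000).
Jacobian J = [[2·x + 5, 0, 0], [-1, -8·y + 3, 0], [5·z, -2·y, 5·x]].
At the point, J = [[1.000, 0.000, 0.000], [-1.000, -13.000, 0.000], [12.500, -4.000, -10.000]] (det J = 130.000).
Solving J·Δ = −F gives Δ = (9.000, -1.308, 9.073).
Then the next iterate is (x, y, z)₁ = (7.000, 0.692, 11.573).

(7.000, 0.692, 11.573)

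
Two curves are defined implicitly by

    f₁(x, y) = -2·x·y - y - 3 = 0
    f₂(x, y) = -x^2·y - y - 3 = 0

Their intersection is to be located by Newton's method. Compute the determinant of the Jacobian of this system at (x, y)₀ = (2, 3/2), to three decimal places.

J = [[-2·y, -2·x - 1], [-2·x·y, -x^2 - 1]].
At the point, J = [[-3.000, -5.000], [-6.000, -5.000]].
det J = -15.000.

-15.000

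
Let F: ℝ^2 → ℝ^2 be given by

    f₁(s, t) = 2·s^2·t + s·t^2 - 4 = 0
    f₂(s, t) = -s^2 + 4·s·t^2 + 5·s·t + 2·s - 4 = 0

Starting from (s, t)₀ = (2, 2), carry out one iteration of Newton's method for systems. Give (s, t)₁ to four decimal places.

At (2, 2): F = (20.0000, 48.0000).
Jacobian J = [[4·s·t + t^2, 2·s^2 + 2·s·t], [-2·s + 4·t^2 + 5·t + 2, 8·s·t + 5·s]].
At the point, J = [[20.0000, 16.0000], [24.0000, 42.0000]] (det J = 456.0000).
Solving J·Δ = −F gives Δ = (-0.1579, -1.0526).
Then the next iterate is (s, t)₁ = (1.8421, 0.9474).

(1.8421, 0.9474)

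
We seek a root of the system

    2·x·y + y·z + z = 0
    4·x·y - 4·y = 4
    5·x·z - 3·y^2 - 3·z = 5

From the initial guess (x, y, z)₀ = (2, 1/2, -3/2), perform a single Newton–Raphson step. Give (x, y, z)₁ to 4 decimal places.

At (2, 1/2, -3/2): F = (-0.2500, -2.0000, -16.2500).
Jacobian J = [[2·y, 2·x + z, y + 1], [4·y, 4·x - 4, 0], [5·z, -6·y, 5·x - 3]].
At the point, J = [[1.0000, 2.5000, 1.5000], [2.0000, 4.0000, 0.0000], [-7.5000, -3.0000, 7.0000]] (det J = 29.0000).
Solving J·Δ = −F gives Δ = (-4.6379, 2.8190, -1.4397).
Then the next iterate is (x, y, z)₁ = (-2.6379, 3.3190, -2.9397).

(-2.6379, 3.3190, -2.9397)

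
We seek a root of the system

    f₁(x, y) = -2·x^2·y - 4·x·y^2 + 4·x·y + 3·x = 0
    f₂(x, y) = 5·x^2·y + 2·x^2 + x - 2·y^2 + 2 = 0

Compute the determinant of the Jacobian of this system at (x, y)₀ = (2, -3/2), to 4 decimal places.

J = [[-4·x·y - 4·y^2 + 4·y + 3, -2·x^2 - 8·x·y + 4·x], [10·x·y + 4·x + 1, 5·x^2 - 4·y]].
At the point, J = [[0.0000, 24.0000], [-21.0000, 26.0000]].
det J = 504.0000.

504.0000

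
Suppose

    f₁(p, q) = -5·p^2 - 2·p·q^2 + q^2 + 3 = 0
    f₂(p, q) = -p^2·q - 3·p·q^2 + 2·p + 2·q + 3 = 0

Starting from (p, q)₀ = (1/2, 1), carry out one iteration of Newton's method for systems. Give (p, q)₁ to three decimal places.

(0.750, 4.000)

At (1/2, 1): F = (1.750, 4.250).
Jacobian J = [[-10·p - 2·q^2, -4·p·q + 2·q], [-2·p·q - 3·q^2 + 2, -p^2 - 6·p·q + 2]].
At the point, J = [[-7.000, 0.000], [-2.000, -1.250]] (det J = 8.750).
Solving J·Δ = −F gives Δ = (0.250, 3.000).
Then the next iterate is (p, q)₁ = (0.750, 4.000).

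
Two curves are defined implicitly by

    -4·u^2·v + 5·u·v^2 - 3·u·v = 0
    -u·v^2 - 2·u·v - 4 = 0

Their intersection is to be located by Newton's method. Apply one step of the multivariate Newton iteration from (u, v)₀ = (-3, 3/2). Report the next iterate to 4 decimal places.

(-1.9829, 1.0726)

At (-3, 3/2): F = (-74.2500, 11.7500).
Jacobian J = [[-8·u·v + 5·v^2 - 3·v, -4·u^2 + 10·u·v - 3·u], [-v^2 - 2·v, -2·u·v - 2·u]].
At the point, J = [[42.7500, -72.0000], [-5.2500, 15.0000]] (det J = 263.2500).
Solving J·Δ = −F gives Δ = (1.0171, -0.4274).
Then the next iterate is (u, v)₁ = (-1.9829, 1.0726).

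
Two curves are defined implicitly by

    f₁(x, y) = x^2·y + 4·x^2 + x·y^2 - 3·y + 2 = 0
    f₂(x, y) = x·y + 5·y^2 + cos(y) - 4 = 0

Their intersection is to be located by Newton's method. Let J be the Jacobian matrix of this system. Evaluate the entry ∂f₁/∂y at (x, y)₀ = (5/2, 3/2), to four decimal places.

∂f₁/∂y = x^2 + 2·x·y - 3.
At (5/2, 3/2) this is 10.7500.

10.7500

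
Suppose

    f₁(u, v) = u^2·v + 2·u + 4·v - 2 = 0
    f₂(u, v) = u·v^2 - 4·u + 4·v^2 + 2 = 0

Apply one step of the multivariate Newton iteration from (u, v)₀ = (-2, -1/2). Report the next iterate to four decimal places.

At (-2, -1/2): F = (-10.0000, 10.5000).
Jacobian J = [[2·u·v + 2, u^2 + 4], [v^2 - 4, 2·u·v + 8·v]].
At the point, J = [[4.0000, 8.0000], [-3.7500, -2.0000]] (det J = 22.0000).
Solving J·Δ = −F gives Δ = (2.9091, -0.2045).
Then the next iterate is (u, v)₁ = (0.9091, -0.7045).

(0.9091, -0.7045)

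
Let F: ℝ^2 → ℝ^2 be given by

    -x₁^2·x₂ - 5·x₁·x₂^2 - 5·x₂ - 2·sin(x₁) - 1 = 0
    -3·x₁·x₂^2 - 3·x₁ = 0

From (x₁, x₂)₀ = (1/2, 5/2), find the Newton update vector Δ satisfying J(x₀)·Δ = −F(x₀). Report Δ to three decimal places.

At (1/2, 5/2): F = (-30.70885, -10.875).
Jacobian J = [[-2·x₁·x₂ - 5·x₂^2 - 2·cos(x₁), -x₁^2 - 10·x₁·x₂ - 5], [-3·x₂^2 - 3, -6·x₁·x₂]].
At the point, J = [[-35.50517, -17.750], [-21.750, -7.500]] (det J = -119.77376).
Solving J·Δ = −F gives Δ = (0.311, -2.353).

(0.311, -2.353)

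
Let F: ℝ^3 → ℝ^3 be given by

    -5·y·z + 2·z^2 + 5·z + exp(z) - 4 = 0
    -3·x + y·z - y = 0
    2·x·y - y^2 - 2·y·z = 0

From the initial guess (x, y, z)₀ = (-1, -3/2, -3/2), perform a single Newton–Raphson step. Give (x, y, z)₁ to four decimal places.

(0.2009, -2.5581, 2.3616)

At (-1, -3/2, -3/2): F = (-18.026870, 6.7500, -3.7500).
Jacobian J = [[0, -5·z, -5·y + 4·z + exp(z) + 5], [-3, z - 1, y], [2·y, 2·x - 2·y - 2·z, -2·y]].
At the point, J = [[0.0000, 7.5000, 6.723130], [-3.0000, -2.5000, -1.5000], [-3.0000, 4.0000, 3.0000]] (det J = -29.851038).
Solving J·Δ = −F gives Δ = (1.2009, -1.0581, 3.8616).
Then the next iterate is (x, y, z)₁ = (0.2009, -2.5581, 2.3616).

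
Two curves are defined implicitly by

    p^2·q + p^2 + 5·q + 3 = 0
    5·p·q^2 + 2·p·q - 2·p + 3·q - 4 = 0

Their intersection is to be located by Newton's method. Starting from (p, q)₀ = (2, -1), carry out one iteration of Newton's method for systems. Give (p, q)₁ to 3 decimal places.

At (2, -1): F = (-2.000, -5.000).
Jacobian J = [[2·p·q + 2·p, p^2 + 5], [5·q^2 + 2·q - 2, 10·p·q + 2·p + 3]].
At the point, J = [[0.000, 9.000], [1.000, -13.000]] (det J = -9.000).
Solving J·Δ = −F gives Δ = (7.889, 0.222).
Then the next iterate is (p, q)₁ = (9.889, -0.778).

(9.889, -0.778)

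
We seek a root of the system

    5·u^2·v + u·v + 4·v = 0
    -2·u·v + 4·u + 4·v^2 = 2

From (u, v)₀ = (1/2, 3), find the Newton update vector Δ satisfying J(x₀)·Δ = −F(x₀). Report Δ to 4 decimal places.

At (1/2, 3): F = (17.2500, 33.0000).
Jacobian J = [[10·u·v + v, 5·u^2 + u + 4], [-2·v + 4, -2·u + 8·v]].
At the point, J = [[18.0000, 5.7500], [-2.0000, 23.0000]] (det J = 425.5000).
Solving J·Δ = −F gives Δ = (-0.4865, -1.4771).

(-0.4865, -1.4771)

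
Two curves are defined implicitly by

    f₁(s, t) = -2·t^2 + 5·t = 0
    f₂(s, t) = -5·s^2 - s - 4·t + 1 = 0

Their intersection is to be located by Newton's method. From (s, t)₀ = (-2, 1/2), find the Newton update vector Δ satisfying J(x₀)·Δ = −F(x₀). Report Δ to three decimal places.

At (-2, 1/2): F = (2.000, -19.000).
Jacobian J = [[0, -4·t + 5], [-10·s - 1, -4]].
At the point, J = [[0.000, 3.000], [19.000, -4.000]] (det J = -57.000).
Solving J·Δ = −F gives Δ = (0.860, -0.667).

(0.860, -0.667)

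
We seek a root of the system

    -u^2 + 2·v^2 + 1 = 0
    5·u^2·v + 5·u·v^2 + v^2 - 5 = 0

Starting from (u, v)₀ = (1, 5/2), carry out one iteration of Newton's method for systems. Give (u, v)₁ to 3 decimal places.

(0.980, 1.246)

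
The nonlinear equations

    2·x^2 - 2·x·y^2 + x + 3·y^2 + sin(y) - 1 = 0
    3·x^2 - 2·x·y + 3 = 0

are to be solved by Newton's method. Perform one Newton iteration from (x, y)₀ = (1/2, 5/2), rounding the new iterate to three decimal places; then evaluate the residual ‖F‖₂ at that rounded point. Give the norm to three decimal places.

At (1/2, 5/2): F = (13.09847, 1.250).
Jacobian J = [[4·x - 2·y^2 + 1, -4·x·y + 6·y + cos(y)], [6·x - 2·y, -2·x]].
At the point, J = [[-9.500, 9.19886], [-2.000, -1.000]] (det J = 27.89771).
Solving J·Δ = −F gives Δ = (0.882, -0.513).
Then the next iterate is (x, y)₁ = (1.382, 1.987).
Re-evaluating at (1.382, 1.987): F = (6.04825, 3.23770), so ‖F‖₂ = 6.860.

6.860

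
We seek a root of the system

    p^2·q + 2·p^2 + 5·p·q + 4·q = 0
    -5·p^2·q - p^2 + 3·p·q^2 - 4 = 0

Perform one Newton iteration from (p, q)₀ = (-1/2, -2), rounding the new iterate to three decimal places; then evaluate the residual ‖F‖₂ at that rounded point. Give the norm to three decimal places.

At (-1/2, -2): F = (-3.000, -7.750).
Jacobian J = [[2·p·q + 4·p + 5·q, p^2 + 5·p + 4], [-10·p·q - 2·p + 3·q^2, -5·p^2 + 6·p·q]].
At the point, J = [[-10.000, 1.750], [3.000, 4.750]] (det J = -52.750).
Solving J·Δ = −F gives Δ = (-0.013, 1.640).
Then the next iterate is (p, q)₁ = (-0.513, -0.360).
Re-evaluating at (-0.513, -0.360): F = (-0.08500, -3.98892), so ‖F‖₂ = 3.990.

3.990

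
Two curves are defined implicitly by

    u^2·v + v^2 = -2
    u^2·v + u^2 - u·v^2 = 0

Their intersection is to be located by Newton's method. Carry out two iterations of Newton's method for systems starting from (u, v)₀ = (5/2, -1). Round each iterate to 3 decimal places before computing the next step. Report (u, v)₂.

At (5/2, -1): F = (-3.250, -2.500).
Jacobian J = [[2·u·v, u^2 + 2·v], [2·u·v + 2·u - v^2, u^2 - 2·u·v]].
At the point, J = [[-5.000, 4.250], [-1.000, 11.250]] (det J = -52.000).
Solving J·Δ = −F gives Δ = (-0.499, 0.178).
Then the next iterate is (u, v)₁ = (2.001, -0.822).
Round to (2.001, -0.822) and repeat: F = (-0.61560, -0.63933), J = [[-3.28964, 2.36000], [0.03667, 7.29364]].
Δ = (-0.124, 0.088), so (u, v)₂ = (1.877, -0.734).

(1.877, -0.734)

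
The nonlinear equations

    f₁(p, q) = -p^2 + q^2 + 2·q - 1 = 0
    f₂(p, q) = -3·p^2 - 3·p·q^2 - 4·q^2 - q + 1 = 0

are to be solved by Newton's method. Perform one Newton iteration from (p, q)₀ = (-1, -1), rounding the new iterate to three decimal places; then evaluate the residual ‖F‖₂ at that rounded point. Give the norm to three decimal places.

63.751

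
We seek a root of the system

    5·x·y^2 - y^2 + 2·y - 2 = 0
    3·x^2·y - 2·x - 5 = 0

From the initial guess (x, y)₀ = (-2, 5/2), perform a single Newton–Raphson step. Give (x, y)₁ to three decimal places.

(-1.434, 1.593)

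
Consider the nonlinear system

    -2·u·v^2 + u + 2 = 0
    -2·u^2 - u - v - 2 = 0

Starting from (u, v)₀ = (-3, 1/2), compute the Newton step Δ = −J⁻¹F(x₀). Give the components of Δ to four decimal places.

(1.5714, -0.2143)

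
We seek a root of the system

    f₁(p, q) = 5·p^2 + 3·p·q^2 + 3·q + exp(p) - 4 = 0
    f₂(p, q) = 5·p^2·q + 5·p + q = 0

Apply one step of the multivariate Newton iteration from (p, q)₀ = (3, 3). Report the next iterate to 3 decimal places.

(2.052, 1.631)

At (3, 3): F = (151.08554, 153.000).
Jacobian J = [[10·p + 3·q^2 + exp(p), 6·p·q + 3], [10·p·q + 5, 5·p^2 + 1]].
At the point, J = [[77.08554, 57.000], [95.000, 46.000]] (det J = -1869.06530).
Solving J·Δ = −F gives Δ = (-0.948, -1.369).
Then the next iterate is (p, q)₁ = (2.052, 1.631).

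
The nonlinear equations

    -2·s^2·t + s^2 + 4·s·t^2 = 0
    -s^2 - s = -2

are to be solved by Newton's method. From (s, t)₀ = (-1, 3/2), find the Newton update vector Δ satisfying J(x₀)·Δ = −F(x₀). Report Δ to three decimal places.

(-2.000, -2.643)

At (-1, 3/2): F = (-11.000, 2.000).
Jacobian J = [[-4·s·t + 2·s + 4·t^2, -2·s^2 + 8·s·t], [-2·s - 1, 0]].
At the point, J = [[13.000, -14.000], [1.000, 0.000]] (det J = 14.000).
Solving J·Δ = −F gives Δ = (-2.000, -2.643).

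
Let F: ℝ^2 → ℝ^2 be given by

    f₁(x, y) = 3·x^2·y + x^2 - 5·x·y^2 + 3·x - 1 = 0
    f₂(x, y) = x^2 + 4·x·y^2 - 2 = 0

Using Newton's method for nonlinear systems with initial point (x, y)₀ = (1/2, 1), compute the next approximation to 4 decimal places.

At (1/2, 1): F = (-1.0000, 0.2500).
Jacobian J = [[6·x·y + 2·x - 5·y^2 + 3, 3·x^2 - 10·x·y], [2·x + 4·y^2, 8·x·y]].
At the point, J = [[2.0000, -4.2500], [5.0000, 4.0000]] (det J = 29.2500).
Solving J·Δ = −F gives Δ = (0.1004, -0.1880).
Then the next iterate is (x, y)₁ = (0.6004, 0.8120).

(0.6004, 0.8120)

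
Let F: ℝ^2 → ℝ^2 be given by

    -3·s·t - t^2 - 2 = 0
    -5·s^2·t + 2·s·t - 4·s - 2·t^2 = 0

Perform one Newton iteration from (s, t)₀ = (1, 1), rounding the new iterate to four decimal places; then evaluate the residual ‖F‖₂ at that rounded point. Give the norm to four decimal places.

At (1, 1): F = (-6.0000, -9.0000).
Jacobian J = [[-3·t, -3·s - 2·t], [-10·s·t + 2·t - 4, -5·s^2 + 2·s - 4·t]].
At the point, J = [[-3.0000, -5.0000], [-12.0000, -7.0000]] (det J = -39.0000).
Solving J·Δ = −F gives Δ = (-0.0769, -1.1538).
Then the next iterate is (s, t)₁ = (0.9231, -0.1538).
Re-evaluating at (0.9231, -0.1538): F = (-1.597736, -3.368379), so ‖F‖₂ = 3.7281.

3.7281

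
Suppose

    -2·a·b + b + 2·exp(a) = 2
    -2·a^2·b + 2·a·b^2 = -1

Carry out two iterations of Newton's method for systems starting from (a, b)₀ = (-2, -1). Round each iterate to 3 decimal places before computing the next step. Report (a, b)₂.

At (-2, -1): F = (-6.72933, 5.000).
Jacobian J = [[-2·b + 2·exp(a), -2·a + 1], [-4·a·b + 2·b^2, -2·a^2 + 4·a·b]].
At the point, J = [[2.27067, 5.000], [-6.000, 0.000]] (det J = 30.000).
Solving J·Δ = −F gives Δ = (0.833, 0.967).
Then the next iterate is (a, b)₁ = (-1.167, -0.033).
Round to (-1.167, -0.033) and repeat: F = (-1.48742, 1.08734), J = [[0.68860, 3.334], [-0.15187, -2.56973]].
Δ = (0.156, 0.414), so (a, b)₂ = (-1.011, 0.381).

(-1.011, 0.381)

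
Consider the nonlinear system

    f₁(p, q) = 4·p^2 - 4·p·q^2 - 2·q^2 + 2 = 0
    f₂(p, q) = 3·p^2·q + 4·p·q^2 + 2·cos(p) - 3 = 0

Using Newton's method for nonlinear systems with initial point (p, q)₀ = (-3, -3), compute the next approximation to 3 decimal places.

At (-3, -3): F = (128.000, -193.97998).
Jacobian J = [[8·p - 4·q^2, -8·p·q - 4·q], [6·p·q + 4·q^2 - 2·sin(p), 3·p^2 + 8·p·q]].
At the point, J = [[-60.000, -60.000], [90.28224, 99.000]] (det J = -523.06560).
Solving J·Δ = −F gives Δ = (1.975, 0.158).
Then the next iterate is (p, q)₁ = (-1.025, -2.842).

(-1.025, -2.842)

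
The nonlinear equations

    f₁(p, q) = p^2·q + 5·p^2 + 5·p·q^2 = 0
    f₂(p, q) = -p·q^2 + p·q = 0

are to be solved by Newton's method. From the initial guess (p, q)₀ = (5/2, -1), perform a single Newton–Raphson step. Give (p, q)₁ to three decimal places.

(1.250, -0.667)

At (5/2, -1): F = (37.500, -5.000).
Jacobian J = [[2·p·q + 10·p + 5·q^2, p^2 + 10·p·q], [-q^2 + q, -2·p·q + p]].
At the point, J = [[25.000, -18.750], [-2.000, 7.500]] (det J = 150.000).
Solving J·Δ = −F gives Δ = (-1.250, 0.333).
Then the next iterate is (p, q)₁ = (1.250, -0.667).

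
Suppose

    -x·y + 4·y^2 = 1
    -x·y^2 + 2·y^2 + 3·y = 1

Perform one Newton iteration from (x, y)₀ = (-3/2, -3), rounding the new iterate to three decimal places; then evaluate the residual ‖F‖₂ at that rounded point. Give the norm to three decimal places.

8.611

At (-3/2, -3): F = (30.500, 21.500).
Jacobian J = [[-y, -x + 8·y], [-y^2, -2·x·y + 4·y + 3]].
At the point, J = [[3.000, -22.500], [-9.000, -18.000]] (det J = -256.500).
Solving J·Δ = −F gives Δ = (-0.254, 1.322).
Then the next iterate is (x, y)₁ = (-1.754, -1.678).
Re-evaluating at (-1.754, -1.678): F = (7.31952, 4.53608), so ‖F‖₂ = 8.611.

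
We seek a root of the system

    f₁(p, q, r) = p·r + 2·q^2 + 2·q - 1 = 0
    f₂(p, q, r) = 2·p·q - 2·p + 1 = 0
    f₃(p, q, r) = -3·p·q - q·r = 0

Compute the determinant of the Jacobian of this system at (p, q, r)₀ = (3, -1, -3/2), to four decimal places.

J = [[r, 4·q + 2, p], [2·q - 2, 2·p, 0], [-3·q, -3·p - r, -q]].
At the point, J = [[-1.5000, -2.0000, 3.0000], [-4.0000, 6.0000, 0.0000], [3.0000, -7.5000, 1.0000]].
det J = 19.0000.

19.0000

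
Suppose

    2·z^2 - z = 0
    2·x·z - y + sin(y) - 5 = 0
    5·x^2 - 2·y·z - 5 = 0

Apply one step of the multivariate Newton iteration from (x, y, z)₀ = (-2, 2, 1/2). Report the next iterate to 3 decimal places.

(-1.096, -3.075, 0.500)

At (-2, 2, 1/2): F = (0.000, -8.09070, 13.000).
Jacobian J = [[0, 0, 4·z - 1], [2·z, cos(y) - 1, 2·x], [10·x, -2·z, -2·y]].
At the point, J = [[0.000, 0.000, 1.000], [1.000, -1.41615, -4.000], [-20.000, -1.000, -4.000]] (det J = -29.32294).
Solving J·Δ = −F gives Δ = (0.904, -5.075, 0.000).
Then the next iterate is (x, y, z)₁ = (-1.096, -3.075, 0.500).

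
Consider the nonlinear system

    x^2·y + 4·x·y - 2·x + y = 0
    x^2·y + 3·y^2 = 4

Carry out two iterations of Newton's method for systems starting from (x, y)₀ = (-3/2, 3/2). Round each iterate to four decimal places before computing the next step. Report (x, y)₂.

At (-3/2, 3/2): F = (-1.1250, 6.1250).
Jacobian J = [[2·x·y + 4·y - 2, x^2 + 4·x + 1], [2·x·y, x^2 + 6·y]].
At the point, J = [[-0.5000, -2.7500], [-4.5000, 11.2500]] (det J = -18.0000).
Solving J·Δ = −F gives Δ = (0.2326, -0.4514).
Then the next iterate is (x, y)₁ = (-1.2674, 1.0486).
Round to (-1.2674, 1.0486) and repeat: F = (-0.048213, 0.983055), J = [[-0.463591, -2.463297], [-2.657991, 7.897903]].
Δ = (0.1999, -0.0572), so (x, y)₂ = (-1.0675, 0.9914).

(-1.0675, 0.9914)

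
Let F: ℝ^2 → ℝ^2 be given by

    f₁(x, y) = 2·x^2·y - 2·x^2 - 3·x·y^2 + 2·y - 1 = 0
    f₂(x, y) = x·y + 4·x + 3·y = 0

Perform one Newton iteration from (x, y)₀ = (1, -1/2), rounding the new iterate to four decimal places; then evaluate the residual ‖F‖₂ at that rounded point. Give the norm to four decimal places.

At (1, -1/2): F = (-5.7500, 2.0000).
Jacobian J = [[4·x·y - 4·x - 3·y^2, 2·x^2 - 6·x·y + 2], [y + 4, x + 3]].
At the point, J = [[-6.7500, 7.0000], [3.5000, 4.0000]] (det J = -51.5000).
Solving J·Δ = −F gives Δ = (-0.7184, 0.1286).
Then the next iterate is (x, y)₁ = (0.2816, -0.3714).
Re-evaluating at (0.2816, -0.3714): F = (-2.076830, -0.092386), so ‖F‖₂ = 2.0789.

2.0789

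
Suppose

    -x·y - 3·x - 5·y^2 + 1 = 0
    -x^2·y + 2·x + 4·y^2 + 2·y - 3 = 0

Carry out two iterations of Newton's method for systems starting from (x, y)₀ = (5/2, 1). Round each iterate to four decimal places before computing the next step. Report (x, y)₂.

(0.9799, -0.7179)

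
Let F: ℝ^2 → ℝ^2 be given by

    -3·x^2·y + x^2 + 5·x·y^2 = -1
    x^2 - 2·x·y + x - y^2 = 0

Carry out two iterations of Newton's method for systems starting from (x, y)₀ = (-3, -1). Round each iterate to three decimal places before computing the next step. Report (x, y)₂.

(-0.946, -0.028)

At (-3, -1): F = (22.000, -1.000).
Jacobian J = [[-6·x·y + 2·x + 5·y^2, -3·x^2 + 10·x·y], [2·x - 2·y + 1, -2·x - 2·y]].
At the point, J = [[-19.000, 3.000], [-3.000, 8.000]] (det J = -143.000).
Solving J·Δ = −F gives Δ = (1.252, 0.594).
Then the next iterate is (x, y)₁ = (-1.748, -0.406).
Round to (-1.748, -0.406) and repeat: F = (6.33644, -0.27671), J = [[-6.92995, -2.06963], [-1.684, 4.308]].
Δ = (0.802, 0.378), so (x, y)₂ = (-0.946, -0.028).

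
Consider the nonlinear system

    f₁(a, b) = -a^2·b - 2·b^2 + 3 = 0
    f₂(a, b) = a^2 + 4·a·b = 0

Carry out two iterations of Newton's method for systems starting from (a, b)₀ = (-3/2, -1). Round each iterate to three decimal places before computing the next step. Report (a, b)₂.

(0.069, -1.233)

At (-3/2, -1): F = (3.250, 8.250).
Jacobian J = [[-2·a·b, -a^2 - 4·b], [2·a + 4·b, 4·a]].
At the point, J = [[-3.000, 1.750], [-7.000, -6.000]] (det J = 30.250).
Solving J·Δ = −F gives Δ = (1.122, 0.066).
Then the next iterate is (a, b)₁ = (-0.378, -0.934).
Round to (-0.378, -0.934) and repeat: F = (1.38874, 1.55509), J = [[-0.70610, 3.59312], [-4.492, -1.512]].
Δ = (0.447, -0.299), so (a, b)₂ = (0.069, -1.233).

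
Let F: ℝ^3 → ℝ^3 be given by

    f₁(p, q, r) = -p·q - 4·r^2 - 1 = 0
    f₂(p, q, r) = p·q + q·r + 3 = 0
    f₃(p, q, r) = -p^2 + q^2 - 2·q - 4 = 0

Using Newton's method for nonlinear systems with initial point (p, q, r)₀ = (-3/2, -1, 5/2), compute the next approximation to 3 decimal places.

At (-3/2, -1, 5/2): F = (-27.500, 2.000, -3.250).
Jacobian J = [[-q, -p, -8·r], [q, p + r, q], [-2·p, 2·q - 2, 0]].
At the point, J = [[1.000, 1.500, -20.000], [-1.000, 1.000, -1.000], [3.000, -4.000, 0.000]] (det J = -28.500).
Solving J·Δ = −F gives Δ = (7.364, 4.711, -0.654).
Then the next iterate is (p, q, r)₁ = (5.864, 3.711, 1.846).

(5.864, 3.711, 1.846)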